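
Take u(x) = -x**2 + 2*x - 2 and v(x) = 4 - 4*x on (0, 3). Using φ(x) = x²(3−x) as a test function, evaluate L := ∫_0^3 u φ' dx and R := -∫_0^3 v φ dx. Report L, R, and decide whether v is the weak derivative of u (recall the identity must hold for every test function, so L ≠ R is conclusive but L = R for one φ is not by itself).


LHS = 54/5, RHS = 108/5. No, v is not the weak derivative of u.

u(x) = -x**2 + 2*x - 2, classical derivative u'(x) = 2 - 2*x.
φ(x) = x²(3−x), so φ'(x) = 3*x*(2 - x).
Note φ(0) = φ(3) = 0, so the boundary term u·φ vanishes.
LHS = ∫_0^3 u(x) φ'(x) dx = ∫_0^3 (3*x^4 - 12*x^3 + 18*x^2 - 12*x) dx. Term by term:
  ∫_0^3 3*x^4 dx = 729/5;  ∫_0^3 -12*x^3 dx = -243;  ∫_0^3 18*x^2 dx = 162;
  ∫_0^3 -12*x dx = -54.
Sum: 729/5 − 243 + 162 − 54 = 54/5.
So LHS = 54/5.
∫_0^3 v(x) φ(x) dx = ∫_0^3 (4*x^4 - 16*x^3 + 12*x^2) dx. Term by term:
  ∫_0^3 4*x^4 dx = 972/5;  ∫_0^3 -16*x^3 dx = -324;  ∫_0^3 12*x^2 dx = 108.
Sum: 972/5 − 324 + 108 = -108/5.
So RHS = -∫_0^3 v(x) φ(x) dx = 108/5.
LHS − RHS = -54/5 ≠ 0, so the identity fails.
(For a valid weak derivative the identity must hold for EVERY test function, in particular this one. The failure shows v is NOT the weak derivative of u.)
Correct weak derivative would be u'(x) = 2 - 2*x.


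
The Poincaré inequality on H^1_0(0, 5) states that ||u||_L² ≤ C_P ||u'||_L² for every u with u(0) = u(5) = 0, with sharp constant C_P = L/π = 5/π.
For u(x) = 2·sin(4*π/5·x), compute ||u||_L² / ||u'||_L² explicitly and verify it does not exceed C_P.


||u||_L² / ||u'||_L² = 5/(4*π) < C_P = 5/π.

u(x) = 2·sin(4*π/5·x), so u'(x) = 8*π*cos(4*π*x/5)/5.
Writing u(x) = A·sin(kπx/L) with A = 2 and k = 4, use ∫_0^L sin²(kπx/L) dx = L/2 and ∫_0^L cos²(kπx/L) dx = L/2.
u² = 4·sin²(4*π/5·x) and (u')² = 64*π^2/25·cos²(4*π/5·x), and each of sin², cos² integrates to L/2 = 5/2 over (0, 5).
∫_0^5 u² dx = 10, so ||u||_L² = sqrt(10).
∫_0^5 (u')² dx = 32*π^2/5, so ||u'||_L² = 4*sqrt(10)*π/5.
Ratio ||u||_L² / ||u'||_L² = 5/(4*π).
Sharp Poincaré constant on H^1_0(0, 5) is C_P = L/π = 5/π, achieved by sin(π/5·x).
This is the k = 4 harmonic; the ratio L/(kπ) is strictly less than C_P = L/π, consistent with the sharp inequality ||u||_L² ≤ C_P ||u'||_L².


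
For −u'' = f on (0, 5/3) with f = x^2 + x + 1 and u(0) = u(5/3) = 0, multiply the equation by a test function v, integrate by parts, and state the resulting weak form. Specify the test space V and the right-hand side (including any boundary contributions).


V = H^1_0(0, 5/3) (so v(0) = v(5/3) = 0); weak form: ∫_0^5/3 u'v' dx = ∫_0^5/3 (x^2 + x + 1) v dx for all v ∈ V.

Multiply both sides by a test function v and integrate from 0 to 5/3:
  ∫_0^5/3 −u''(x) v(x) dx = ∫_0^5/3 f(x) v(x) dx.
Integrate the LHS by parts once:
  ∫_0^5/3 −u'' v dx = −[u'(x) v(x)]_0^5/3 + ∫_0^5/3 u'(x) v'(x) dx.
Thus ∫_0^5/3 u'(x) v'(x) dx = ∫_0^5/3 f(x) v(x) dx + [u'(x) v(x)]_0^5/3.
Choose V so that boundary terms are either known or forced to vanish.
u is Dirichlet: u(0) = u(5/3) = 0. Let V = H^1_0(0, 5/3); then v(0) = v(5/3) = 0, and [u' v]_0^5/3 = 0.
Weak formulation: find u (satisfying any essential BC) such that ∫_0^5/3 u'(x) v'(x) dx = ∫_0^5/3 f v dx for all v ∈ V.
Substituting f(x) = x^2 + x + 1, the right-hand side is ∫_0^5/3 (x^2 + x + 1) v dx.


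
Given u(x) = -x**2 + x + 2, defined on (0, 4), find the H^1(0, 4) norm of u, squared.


||u||_{H^1}^2 = 1772/15

The H^1 norm (squared) on an interval (0, L) is
  ||u||_{H^1}^2 = ∫_0^L u(x)^2 dx + ∫_0^L u'(x)^2 dx.
Compute u'(x) = 1 - 2*x.
Then u(x)^2 = x**4 - 2*x**3 - 3*x**2 + 4*x + 4 and u'(x)^2 = 4*x**2 - 4*x + 1.
Integrate each monomial from 0 to 4 using ∫_0^4 c·x^n dx = c·4^(n+1)/(n+1):
  ∫_0^4 u(x)^2 dx = ∫_0^4 (x^4 - 2*x^3 - 3*x^2 + 4*x + 4) dx. Term by term:
    ∫_0^4 x^4 dx = 1024/5;  ∫_0^4 -2*x^3 dx = -128;  ∫_0^4 -3*x^2 dx = -64;
    ∫_0^4 4*x dx = 32;  ∫_0^4 4 dx = 16.
  Sum: 1024/5 − 128 − 64 + 32 + 16 = 304/5.
  ∫_0^4 u'(x)^2 dx = ∫_0^4 (4*x^2 - 4*x + 1) dx. Term by term:
    ∫_0^4 4*x^2 dx = 256/3;  ∫_0^4 -4*x dx = -32;  ∫_0^4 1 dx = 4.
  Sum: 256/3 − 32 + 4 = 172/3.
Adding: ||u||_{H^1}^2 = 304/5 + 172/3 = 1772/15.


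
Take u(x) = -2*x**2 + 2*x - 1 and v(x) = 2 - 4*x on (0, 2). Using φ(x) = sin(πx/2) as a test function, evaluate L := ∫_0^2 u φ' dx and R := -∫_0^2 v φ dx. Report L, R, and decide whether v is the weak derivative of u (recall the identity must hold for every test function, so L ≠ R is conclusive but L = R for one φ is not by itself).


LHS = 8/π, RHS = 8/π. Yes, v = u' weakly.

u(x) = -2*x**2 + 2*x - 1, classical derivative u'(x) = 2 - 4*x.
φ(x) = sin(πx/2), so φ'(x) = π*cos(π*x/2)/2.
Note φ(0) = φ(2) = 0, so the boundary term u·φ vanishes.
LHS = ∫_0^2 u(x) φ'(x) dx = ∫_0^2 (-π*x^2*cos(π*x/2) + π*x*cos(π*x/2) - π*cos(π*x/2)/2) dx. Term by term:
  ∫_0^2 -π*cos(π*x/2)/2 dx = 0;  ∫_0^2 π*x*cos(π*x/2) dx = -8/π;  ∫_0^2 -π*x^2*cos(π*x/2) dx = 16/π.
Sum: 0 − 8/π + 16/π = 8/π.
So LHS = 8/π.
∫_0^2 v(x) φ(x) dx = ∫_0^2 (-4*x*sin(π*x/2) + 2*sin(π*x/2)) dx. Term by term:
  ∫_0^2 2*sin(π*x/2) dx = 8/π;  ∫_0^2 -4*x*sin(π*x/2) dx = -16/π.
Sum: 8/π − 16/π = -8/π.
So RHS = -∫_0^2 v(x) φ(x) dx = 8/π.
LHS = RHS, so the identity holds for this test φ.
Moreover u is smooth here and v(x) = u'(x) = 2 - 4*x pointwise, so the identity holds for every test function. Hence v is the weak derivative of u.


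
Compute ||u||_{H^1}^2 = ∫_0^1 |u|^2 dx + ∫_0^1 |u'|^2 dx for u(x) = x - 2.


||u||_{H^1}^2 = 10/3

The H^1 norm (squared) on an interval (0, L) is
  ||u||_{H^1}^2 = ∫_0^L u(x)^2 dx + ∫_0^L u'(x)^2 dx.
Compute u'(x) = 1.
Then u(x)^2 = x**2 - 4*x + 4 and u'(x)^2 = 1.
Integrate each monomial from 0 to 1 using ∫_0^1 c·x^n dx = c·1^(n+1)/(n+1):
  ∫_0^1 u(x)^2 dx = ∫_0^1 (x^2 - 4*x + 4) dx. Term by term:
    ∫_0^1 x^2 dx = 1/3;  ∫_0^1 -4*x dx = -2;  ∫_0^1 4 dx = 4.
  Sum: 1/3 − 2 + 4 = 7/3.
  ∫_0^1 u'(x)^2 dx = ∫_0^1 (1) dx. Term by term:
    ∫_0^1 1 dx = 1.
Adding: ||u||_{H^1}^2 = 7/3 + 1 = 10/3.


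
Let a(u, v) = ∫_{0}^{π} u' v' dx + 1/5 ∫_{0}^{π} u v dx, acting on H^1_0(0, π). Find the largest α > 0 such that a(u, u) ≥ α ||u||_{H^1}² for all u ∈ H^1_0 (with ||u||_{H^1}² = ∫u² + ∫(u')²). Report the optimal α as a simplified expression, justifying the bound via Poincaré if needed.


α = 3/5

Coercivity of a(·,·) on H^1_0(0, π) means a(u, u) ≥ α ||u||_{H^1}² for every u ∈ H^1_0.
The interval has length L = π, and Poincaré/coercivity depend only on L. Here a(u, u) = ∫(u')² + (1/5)·∫u².
Here 0 < c = 1/5 < 1. The condition a(u,u) ≥ α||u||_{H^1}² reads (1−α)∫(u')² ≥ (α−c)∫u². Any admissible α is ≤ 1 (rapidly oscillating u have ∫u²/∫(u')² → 0), and α = 1 would force 0 ≥ (1−c)∫u², impossible since c < 1; so 1−α > 0. By the sharp Poincaré inequality on H^1_0 of an interval of length L, ∫(u')² ≥ (π/L)²∫u² with equality for the first sine mode sin(π(x−x₀)/L) (x₀ the left endpoint), so the inequality holds for all u iff (1−α)(π/L)² ≥ α − c, i.e. α ≤ ((π/L)² + c)/((π/L)² + 1) = (1 + c(L/π)²)/(1 + (L/π)²). With (π/L)² = 1 and c = 1/5, the largest admissible constant is α = ((π/L)² + c)/((π/L)² + 1).
Simplifying, α = 3/5.


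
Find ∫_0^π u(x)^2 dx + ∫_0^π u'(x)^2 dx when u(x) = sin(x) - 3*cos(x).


||u||_{H^1(0,π)}^2 = 10*π

u'(x) = 3*sin(x) + cos(x).
Expand u² and (u')² and integrate term by term on (0, π), using: for integers n ≥ 1, ∫_0^π sin²(nx) dx = ∫_0^π cos²(nx) dx = π/2; for n ≠ n', ∫_0^π sin(nx)sin(n'x) dx = ∫_0^π cos(nx)cos(n'x) dx = 0; and by product-to-sum, ∫_0^π sin(nx)cos(n'x) dx = ½∫_0^π [sin((n+n')x) + sin((n−n')x)] dx, which is 0 when n+n' is even and 2n/(n²−n'²) when n+n' is odd (it need not vanish on (0, π)).
  u² squared terms: (-3)²·∫cos(x)² dx = 9·π/2 = 9*π/2;  (1)²·∫sin(x)² dx = 1·π/2 = π/2.
  u² cross terms: 2·(-3)·(1)·∫cos(x)·sin(x) dx = -6·(0) = 0.
  So ∫_0^π u² dx = 9*π/2 + π/2 + 0 = 5*π.
  (u')² squared terms: (3)²·∫sin(x)² dx = 9·π/2 = 9*π/2;  (1)²·∫cos(x)² dx = 1·π/2 = π/2.
  (u')² cross terms: 2·(3)·(1)·∫sin(x)·cos(x) dx = 6·(0) = 0.
  So ∫_0^π (u')² dx = 9*π/2 + π/2 + 0 = 5*π.
||u||_{H^1}^2 = (5*π) + (5*π) = 10*π.


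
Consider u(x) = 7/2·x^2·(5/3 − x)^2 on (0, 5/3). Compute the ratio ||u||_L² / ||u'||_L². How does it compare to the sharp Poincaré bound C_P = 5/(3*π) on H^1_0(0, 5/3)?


||u||_L² / ||u'||_L² = 5*sqrt(3)/18 < C_P = 5/(3*π).

u(x) = 7/2·x^2·(5/3 − x)^2, so u'(x) = 7*x*(3*x - 5)*(6*x - 5)/9.
u(x) = 7/2·x^2·(5/3 − x)^2 vanishes at x = 0 and x = 5/3, so u ∈ H^1_0(0, 5/3). Differentiate via the product rule and integrate the resulting polynomials term by term.
  ∫_0^5/3 u² dx = ∫_0^5/3 (49*x^8/4 - 245*x^7/3 + 1225*x^6/6 - 6125*x^5/27 + 30625*x^4/324) dx. Term by term:
    ∫_0^5/3 49*x^8/4 dx = 95703125/708588;  ∫_0^5/3 -245*x^7/3 dx = -95703125/157464;  ∫_0^5/3 1225*x^6/6 dx = 13671875/13122;
    ∫_0^5/3 -6125*x^5/27 dx = -95703125/118098;  ∫_0^5/3 30625*x^4/324 dx = 19140625/78732.
  Sum: 95703125/708588 − 95703125/157464 + 13671875/13122 − 95703125/118098 + 19140625/78732 = 2734375/1417176.
  ∫_0^5/3 (u')² dx = ∫_0^5/3 (196*x^6 - 980*x^5 + 15925*x^4/9 - 12250*x^3/9 + 30625*x^2/81) dx. Term by term:
    ∫_0^5/3 196*x^6 dx = 2187500/2187;  ∫_0^5/3 -980*x^5 dx = -7656250/2187;  ∫_0^5/3 15925*x^4/9 dx = 9953125/2187;
    ∫_0^5/3 -12250*x^3/9 dx = -3828125/1458;  ∫_0^5/3 30625*x^2/81 dx = 3828125/6561.
  Sum: 2187500/2187 − 7656250/2187 + 9953125/2187 − 3828125/1458 + 3828125/6561 = 109375/13122.
∫_0^5/3 u² dx = 2734375/1417176, so ||u||_L² = 625*sqrt(42)/2916.
∫_0^5/3 (u')² dx = 109375/13122, so ||u'||_L² = 125*sqrt(14)/162.
Ratio ||u||_L² / ||u'||_L² = 5*sqrt(3)/18.
Sharp Poincaré constant on H^1_0(0, 5/3) is C_P = L/π = 5/(3*π), achieved by sin(3*π/5·x).
A polynomial bump cannot attain the sharp Poincaré constant (only the first sine eigenfunction does), so the ratio is strictly less than C_P, consistent with ||u||_L² ≤ C_P ||u'||_L².


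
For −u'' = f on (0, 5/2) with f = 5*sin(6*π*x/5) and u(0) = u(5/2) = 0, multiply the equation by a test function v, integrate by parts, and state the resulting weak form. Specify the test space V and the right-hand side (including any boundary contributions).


V = H^1_0(0, 5/2) (so v(0) = v(5/2) = 0); weak form: ∫_0^5/2 u'v' dx = ∫_0^5/2 (5*sin(6*π*x/5)) v dx for all v ∈ V.

Multiply both sides by a test function v and integrate from 0 to 5/2:
  ∫_0^5/2 −u''(x) v(x) dx = ∫_0^5/2 f(x) v(x) dx.
Integrate the LHS by parts once:
  ∫_0^5/2 −u'' v dx = −[u'(x) v(x)]_0^5/2 + ∫_0^5/2 u'(x) v'(x) dx.
Thus ∫_0^5/2 u'(x) v'(x) dx = ∫_0^5/2 f(x) v(x) dx + [u'(x) v(x)]_0^5/2.
Choose V so that boundary terms are either known or forced to vanish.
u is Dirichlet: u(0) = u(5/2) = 0. Let V = H^1_0(0, 5/2); then v(0) = v(5/2) = 0, and [u' v]_0^5/2 = 0.
Weak formulation: find u (satisfying any essential BC) such that ∫_0^5/2 u'(x) v'(x) dx = ∫_0^5/2 f v dx for all v ∈ V.
Substituting f(x) = 5*sin(6*π*x/5), the right-hand side is ∫_0^5/2 (5*sin(6*π*x/5)) v dx.


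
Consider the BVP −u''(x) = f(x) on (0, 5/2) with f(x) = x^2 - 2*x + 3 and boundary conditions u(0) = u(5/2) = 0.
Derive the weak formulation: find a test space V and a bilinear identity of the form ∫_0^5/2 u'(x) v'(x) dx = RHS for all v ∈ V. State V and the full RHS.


V = H^1_0(0, 5/2) (so v(0) = v(5/2) = 0); weak form: ∫_0^5/2 u'v' dx = ∫_0^5/2 (x^2 - 2*x + 3) v dx for all v ∈ V.

Multiply both sides by a test function v and integrate from 0 to 5/2:
  ∫_0^5/2 −u''(x) v(x) dx = ∫_0^5/2 f(x) v(x) dx.
Integrate the LHS by parts once:
  ∫_0^5/2 −u'' v dx = −[u'(x) v(x)]_0^5/2 + ∫_0^5/2 u'(x) v'(x) dx.
Thus ∫_0^5/2 u'(x) v'(x) dx = ∫_0^5/2 f(x) v(x) dx + [u'(x) v(x)]_0^5/2.
Choose V so that boundary terms are either known or forced to vanish.
u is Dirichlet: u(0) = u(5/2) = 0. Let V = H^1_0(0, 5/2); then v(0) = v(5/2) = 0, and [u' v]_0^5/2 = 0.
Weak formulation: find u (satisfying any essential BC) such that ∫_0^5/2 u'(x) v'(x) dx = ∫_0^5/2 f v dx for all v ∈ V.
Substituting f(x) = x^2 - 2*x + 3, the right-hand side is ∫_0^5/2 (x^2 - 2*x + 3) v dx.


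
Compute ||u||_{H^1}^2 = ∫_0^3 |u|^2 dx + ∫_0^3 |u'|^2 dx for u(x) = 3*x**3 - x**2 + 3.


||u||_{H^1}^2 = 399879/70

The H^1 norm (squared) on an interval (0, L) is
  ||u||_{H^1}^2 = ∫_0^L u(x)^2 dx + ∫_0^L u'(x)^2 dx.
Compute u'(x) = 9*x**2 - 2*x.
Then u(x)^2 = 9*x**6 - 6*x**5 + x**4 + 18*x**3 - 6*x**2 + 9 and u'(x)^2 = 81*x**4 - 36*x**3 + 4*x**2.
Integrate each monomial from 0 to 3 using ∫_0^3 c·x^n dx = c·3^(n+1)/(n+1):
  ∫_0^3 u(x)^2 dx = ∫_0^3 (9*x^6 - 6*x^5 + x^4 + 18*x^3 - 6*x^2 + 9) dx. Term by term:
    ∫_0^3 9*x^6 dx = 19683/7;  ∫_0^3 -6*x^5 dx = -729;  ∫_0^3 x^4 dx = 243/5;
    ∫_0^3 18*x^3 dx = 729/2;  ∫_0^3 -6*x^2 dx = -54;  ∫_0^3 9 dx = 27.
  Sum: 19683/7 − 729 + 243/5 + 729/2 − 54 + 27 = 172827/70.
  ∫_0^3 u'(x)^2 dx = ∫_0^3 (81*x^4 - 36*x^3 + 4*x^2) dx. Term by term:
    ∫_0^3 81*x^4 dx = 19683/5;  ∫_0^3 -36*x^3 dx = -729;  ∫_0^3 4*x^2 dx = 36.
  Sum: 19683/5 − 729 + 36 = 16218/5.
Adding: ||u||_{H^1}^2 = 172827/70 + 16218/5 = 399879/70.


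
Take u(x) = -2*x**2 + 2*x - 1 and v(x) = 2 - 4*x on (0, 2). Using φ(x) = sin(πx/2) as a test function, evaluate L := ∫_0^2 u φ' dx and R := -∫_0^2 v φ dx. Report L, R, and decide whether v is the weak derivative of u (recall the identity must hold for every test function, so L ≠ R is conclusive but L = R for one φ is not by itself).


LHS = 8/π, RHS = 8/π. Yes, v = u' weakly.

u(x) = -2*x**2 + 2*x - 1, classical derivative u'(x) = 2 - 4*x.
φ(x) = sin(πx/2), so φ'(x) = π*cos(π*x/2)/2.
Note φ(0) = φ(2) = 0, so the boundary term u·φ vanishes.
LHS = ∫_0^2 u(x) φ'(x) dx = ∫_0^2 (-π*x^2*cos(π*x/2) + π*x*cos(π*x/2) - π*cos(π*x/2)/2) dx. Term by term:
  ∫_0^2 -π*cos(π*x/2)/2 dx = 0;  ∫_0^2 π*x*cos(π*x/2) dx = -8/π;  ∫_0^2 -π*x^2*cos(π*x/2) dx = 16/π.
Sum: 0 − 8/π + 16/π = 8/π.
So LHS = 8/π.
∫_0^2 v(x) φ(x) dx = ∫_0^2 (-4*x*sin(π*x/2) + 2*sin(π*x/2)) dx. Term by term:
  ∫_0^2 2*sin(π*x/2) dx = 8/π;  ∫_0^2 -4*x*sin(π*x/2) dx = -16/π.
Sum: 8/π − 16/π = -8/π.
So RHS = -∫_0^2 v(x) φ(x) dx = 8/π.
LHS = RHS, so the identity holds for this test φ.
Moreover u is smooth here and v(x) = u'(x) = 2 - 4*x pointwise, so the identity holds for every test function. Hence v is the weak derivative of u.


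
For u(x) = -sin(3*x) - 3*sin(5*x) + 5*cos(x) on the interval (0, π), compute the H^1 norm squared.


||u||_{H^1(0,π)}^2 = 147*π

u'(x) = -5*sin(x) - 3*cos(3*x) - 15*cos(5*x).
Expand u² and (u')² and integrate term by term on (0, π), using: for integers n ≥ 1, ∫_0^π sin²(nx) dx = ∫_0^π cos²(nx) dx = π/2; for n ≠ n', ∫_0^π sin(nx)sin(n'x) dx = ∫_0^π cos(nx)cos(n'x) dx = 0; and by product-to-sum, ∫_0^π sin(nx)cos(n'x) dx = ½∫_0^π [sin((n+n')x) + sin((n−n')x)] dx, which is 0 when n+n' is even and 2n/(n²−n'²) when n+n' is odd (it need not vanish on (0, π)).
  u² squared terms: (-1)²·∫sin(3x)² dx = 1·π/2 = π/2;  (-3)²·∫sin(5x)² dx = 9·π/2 = 9*π/2;  (5)²·∫cos(x)² dx = 25·π/2 = 25*π/2.
  u² cross terms: 2·(-1)·(-3)·∫sin(3x)·sin(5x) dx = 6·(0) = 0;  2·(-1)·(5)·∫sin(3x)·cos(x) dx = -10·(0) = 0;  2·(-3)·(5)·∫sin(5x)·cos(x) dx = -30·(0) = 0.
  So ∫_0^π u² dx = π/2 + 9*π/2 + 25*π/2 + 0 + 0 + 0 = 35*π/2.
  (u')² squared terms: (-15)²·∫cos(5x)² dx = 225·π/2 = 225*π/2;  (-5)²·∫sin(x)² dx = 25·π/2 = 25*π/2;  (-3)²·∫cos(3x)² dx = 9·π/2 = 9*π/2.
  (u')² cross terms: 2·(-15)·(-5)·∫cos(5x)·sin(x) dx = 150·(0) = 0;  2·(-15)·(-3)·∫cos(5x)·cos(3x) dx = 90·(0) = 0;  2·(-5)·(-3)·∫sin(x)·cos(3x) dx = 30·(0) = 0.
  So ∫_0^π (u')² dx = 225*π/2 + 25*π/2 + 9*π/2 + 0 + 0 + 0 = 259*π/2.
||u||_{H^1}^2 = (35*π/2) + (259*π/2) = 147*π.


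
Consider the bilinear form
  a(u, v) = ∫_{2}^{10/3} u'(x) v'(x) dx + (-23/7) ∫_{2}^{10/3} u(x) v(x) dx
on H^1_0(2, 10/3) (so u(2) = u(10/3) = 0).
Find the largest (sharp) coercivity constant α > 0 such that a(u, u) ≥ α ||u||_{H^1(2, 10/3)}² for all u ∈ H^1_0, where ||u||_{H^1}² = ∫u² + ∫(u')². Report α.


α = (-368 + 63*π^2)/(7*(16 + 9*π^2))

Coercivity of a(·,·) on H^1_0(2, 10/3) means a(u, u) ≥ α ||u||_{H^1}² for every u ∈ H^1_0.
The interval has length L = 4/3, and Poincaré/coercivity depend only on L. Here a(u, u) = ∫(u')² + (-23/7)·∫u².
Here c = -23/7 < 0 with |c| < (π/L)² = 9*π^2/16, so coercivity still holds. The condition a(u,u) ≥ α||u||_{H^1}² reads (1−α)∫(u')² ≥ (α−c)∫u². Any admissible α is ≤ 1 (rapidly oscillating u have ∫u²/∫(u')² → 0), and α = 1 would force 0 ≥ (1−c)∫u², impossible since c < 1; so 1−α > 0. By the sharp Poincaré inequality on H^1_0 of an interval of length L, ∫(u')² ≥ (π/L)²∫u² with equality for the first sine mode sin(π(x−x₀)/L) (x₀ the left endpoint), so the inequality holds for all u iff (1−α)(π/L)² ≥ α − c, i.e. α ≤ ((π/L)² + c)/((π/L)² + 1) = (1 + c(L/π)²)/(1 + (L/π)²). (Direct route, valid since c ≤ 0: Poincaré gives c∫u² ≥ c(L/π)²∫(u')², so a(u,u) ≥ (1 + c(L/π)²)∫(u')², while ||u||_{H^1}² ≤ (1 + (L/π)²)∫(u')²; dividing yields the same α.) With (π/L)² = 9*π^2/16 and c = -23/7, the largest admissible constant is α = ((π/L)² + c)/((π/L)² + 1).
Simplifying, α = (-368 + 63*π^2)/(7*(16 + 9*π^2)).


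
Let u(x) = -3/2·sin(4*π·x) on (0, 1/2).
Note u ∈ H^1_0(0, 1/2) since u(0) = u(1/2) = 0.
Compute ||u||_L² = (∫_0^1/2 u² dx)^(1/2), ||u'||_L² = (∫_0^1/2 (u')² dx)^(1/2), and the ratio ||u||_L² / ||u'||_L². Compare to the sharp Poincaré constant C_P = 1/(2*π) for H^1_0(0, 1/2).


||u||_L² / ||u'||_L² = 1/(4*π) < C_P = 1/(2*π).

u(x) = -3/2·sin(4*π·x), so u'(x) = -6*π*cos(4*π*x).
Writing u(x) = A·sin(kπx/L) with A = -3/2 and k = 2, use ∫_0^L sin²(kπx/L) dx = L/2 and ∫_0^L cos²(kπx/L) dx = L/2.
u² = 9/4·sin²(4*π·x) and (u')² = 36*π^2·cos²(4*π·x), and each of sin², cos² integrates to L/2 = 1/4 over (0, 1/2).
∫_0^1/2 u² dx = 9/16, so ||u||_L² = 3/4.
∫_0^1/2 (u')² dx = 9*π^2, so ||u'||_L² = 3*π.
Ratio ||u||_L² / ||u'||_L² = 1/(4*π).
Sharp Poincaré constant on H^1_0(0, 1/2) is C_P = L/π = 1/(2*π), achieved by sin(2*π·x).
This is the k = 2 harmonic; the ratio L/(kπ) is strictly less than C_P = L/π, consistent with the sharp inequality ||u||_L² ≤ C_P ||u'||_L².


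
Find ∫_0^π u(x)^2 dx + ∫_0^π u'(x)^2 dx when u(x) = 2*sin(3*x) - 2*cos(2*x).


||u||_{H^1(0,π)}^2 = -48 + 30*π

u'(x) = 4*sin(2*x) + 6*cos(3*x).
Expand u² and (u')² and integrate term by term on (0, π), using: for integers n ≥ 1, ∫_0^π sin²(nx) dx = ∫_0^π cos²(nx) dx = π/2; for n ≠ n', ∫_0^π sin(nx)sin(n'x) dx = ∫_0^π cos(nx)cos(n'x) dx = 0; and by product-to-sum, ∫_0^π sin(nx)cos(n'x) dx = ½∫_0^π [sin((n+n')x) + sin((n−n')x)] dx, which is 0 when n+n' is even and 2n/(n²−n'²) when n+n' is odd (it need not vanish on (0, π)).
  u² squared terms: (-2)²·∫cos(2x)² dx = 4·π/2 = 2*π;  (2)²·∫sin(3x)² dx = 4·π/2 = 2*π.
  u² cross terms: 2·(-2)·(2)·∫cos(2x)·sin(3x) dx = -8·(6/5) = -48/5.
  So ∫_0^π u² dx = 2*π + 2*π − 48/5 = -48/5 + 4*π.
  (u')² squared terms: (4)²·∫sin(2x)² dx = 16·π/2 = 8*π;  (6)²·∫cos(3x)² dx = 36·π/2 = 18*π.
  (u')² cross terms: 2·(4)·(6)·∫sin(2x)·cos(3x) dx = 48·(-4/5) = -192/5.
  So ∫_0^π (u')² dx = 8*π + 18*π − 192/5 = -192/5 + 26*π.
||u||_{H^1}^2 = (-48/5 + 4*π) + (-192/5 + 26*π) = -48 + 30*π.


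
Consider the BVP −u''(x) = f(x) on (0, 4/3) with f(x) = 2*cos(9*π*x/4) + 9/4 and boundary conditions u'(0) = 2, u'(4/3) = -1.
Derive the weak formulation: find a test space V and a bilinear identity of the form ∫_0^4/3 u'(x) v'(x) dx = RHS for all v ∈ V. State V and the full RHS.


V = H^1(0, 4/3) (v unrestricted at boundary; u is determined up to an additive constant); weak form: ∫_0^4/3 u'v' dx = ∫_0^4/3 (2*cos(9*π*x/4) + 9/4) v dx − v(4/3) − 2·v(0) for all v ∈ V.

Multiply both sides by a test function v and integrate from 0 to 4/3:
  ∫_0^4/3 −u''(x) v(x) dx = ∫_0^4/3 f(x) v(x) dx.
Integrate the LHS by parts once:
  ∫_0^4/3 −u'' v dx = −[u'(x) v(x)]_0^4/3 + ∫_0^4/3 u'(x) v'(x) dx.
Thus ∫_0^4/3 u'(x) v'(x) dx = ∫_0^4/3 f(x) v(x) dx + [u'(x) v(x)]_0^4/3.
Choose V so that boundary terms are either known or forced to vanish.
u has inhomogeneous Neumann u'(0) = 2, u'(4/3) = -1. [u' v]_0^4/3 = (-1)·v(4/3) − (2)·v(0) = − v(4/3) − 2·v(0). Take V = H^1(0, 4/3); boundary term becomes part of RHS.
Weak formulation: find u (satisfying any essential BC) such that ∫_0^4/3 u'(x) v'(x) dx = ∫_0^4/3 f v dx − v(4/3) − 2·v(0) for all v ∈ V (Neumann data are natural BCs: they enter the RHS as boundary terms).
Substituting f(x) = 2*cos(9*π*x/4) + 9/4, the right-hand side is ∫_0^4/3 (2*cos(9*π*x/4) + 9/4) v dx − v(4/3) − 2·v(0).
Compatibility check (pure Neumann): taking v ≡ 1 ∈ V gives 0 = ∫_0^4/3 f dx + (-1) − (2), i.e. ∫_0^4/3 f dx must equal u'(0) − u'(4/3) = 3. Indeed ∫_0^4/3 (2*cos(9*π*x/4) + 9/4) dx = 3, so the data are compatible. The solution is then unique only up to an additive constant (fix it e.g. by requiring ∫_0^4/3 u dx = 0).


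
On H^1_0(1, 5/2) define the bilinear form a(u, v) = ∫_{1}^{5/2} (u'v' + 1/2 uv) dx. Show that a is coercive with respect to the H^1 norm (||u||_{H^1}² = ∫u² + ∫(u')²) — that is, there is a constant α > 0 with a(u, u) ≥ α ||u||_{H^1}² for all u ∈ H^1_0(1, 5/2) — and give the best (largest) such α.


α = (9 + 8*π^2)/(2*(9 + 4*π^2))

Coercivity of a(·,·) on H^1_0(1, 5/2) means a(u, u) ≥ α ||u||_{H^1}² for every u ∈ H^1_0.
The interval has length L = 3/2, and Poincaré/coercivity depend only on L. Here a(u, u) = ∫(u')² + (1/2)·∫u².
Here 0 < c = 1/2 < 1. The condition a(u,u) ≥ α||u||_{H^1}² reads (1−α)∫(u')² ≥ (α−c)∫u². Any admissible α is ≤ 1 (rapidly oscillating u have ∫u²/∫(u')² → 0), and α = 1 would force 0 ≥ (1−c)∫u², impossible since c < 1; so 1−α > 0. By the sharp Poincaré inequality on H^1_0 of an interval of length L, ∫(u')² ≥ (π/L)²∫u² with equality for the first sine mode sin(π(x−x₀)/L) (x₀ the left endpoint), so the inequality holds for all u iff (1−α)(π/L)² ≥ α − c, i.e. α ≤ ((π/L)² + c)/((π/L)² + 1) = (1 + c(L/π)²)/(1 + (L/π)²). With (π/L)² = 4*π^2/9 and c = 1/2, the largest admissible constant is α = ((π/L)² + c)/((π/L)² + 1).
Simplifying, α = (9 + 8*π^2)/(2*(9 + 4*π^2)).


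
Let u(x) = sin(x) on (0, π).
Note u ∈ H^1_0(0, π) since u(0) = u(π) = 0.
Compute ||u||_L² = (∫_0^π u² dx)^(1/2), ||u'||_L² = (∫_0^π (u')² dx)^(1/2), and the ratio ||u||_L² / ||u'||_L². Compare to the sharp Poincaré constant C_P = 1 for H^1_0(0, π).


||u||_L² / ||u'||_L² = 1 = C_P.

u(x) = sin(x), so u'(x) = cos(x).
Writing u(x) = A·sin(kπx/L) with A = 1 and k = 1, use ∫_0^L sin²(kπx/L) dx = L/2 and ∫_0^L cos²(kπx/L) dx = L/2.
u² = 1·sin²(x) and (u')² = 1·cos²(x), and each of sin², cos² integrates to L/2 = π/2 over (0, π).
∫_0^π u² dx = π/2, so ||u||_L² = sqrt(2)*sqrt(π)/2.
∫_0^π (u')² dx = π/2, so ||u'||_L² = sqrt(2)*sqrt(π)/2.
Ratio ||u||_L² / ||u'||_L² = 1.
Sharp Poincaré constant on H^1_0(0, π) is C_P = L/π = 1, achieved by sin(x).
This is the k = 1 eigenfunction (up to amplitude), so the ratio equals the sharp Poincaré constant exactly.


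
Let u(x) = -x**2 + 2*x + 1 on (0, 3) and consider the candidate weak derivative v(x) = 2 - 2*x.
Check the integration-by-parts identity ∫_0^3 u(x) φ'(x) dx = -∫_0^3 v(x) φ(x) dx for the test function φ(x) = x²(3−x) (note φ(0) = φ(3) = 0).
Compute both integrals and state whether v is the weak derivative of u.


LHS = 54/5, RHS = 54/5. Yes, v = u' weakly.

u(x) = -x**2 + 2*x + 1, classical derivative u'(x) = 2 - 2*x.
φ(x) = x²(3−x), so φ'(x) = 3*x*(2 - x).
Note φ(0) = φ(3) = 0, so the boundary term u·φ vanishes.
LHS = ∫_0^3 u(x) φ'(x) dx = ∫_0^3 (3*x^4 - 12*x^3 + 9*x^2 + 6*x) dx. Term by term:
  ∫_0^3 3*x^4 dx = 729/5;  ∫_0^3 -12*x^3 dx = -243;  ∫_0^3 9*x^2 dx = 81;
  ∫_0^3 6*x dx = 27.
Sum: 729/5 − 243 + 81 + 27 = 54/5.
So LHS = 54/5.
∫_0^3 v(x) φ(x) dx = ∫_0^3 (2*x^4 - 8*x^3 + 6*x^2) dx. Term by term:
  ∫_0^3 2*x^4 dx = 486/5;  ∫_0^3 -8*x^3 dx = -162;  ∫_0^3 6*x^2 dx = 54.
Sum: 486/5 − 162 + 54 = -54/5.
So RHS = -∫_0^3 v(x) φ(x) dx = 54/5.
LHS = RHS, so the identity holds for this test φ.
Moreover u is smooth here and v(x) = u'(x) = 2 - 2*x pointwise, so the identity holds for every test function. Hence v is the weak derivative of u.


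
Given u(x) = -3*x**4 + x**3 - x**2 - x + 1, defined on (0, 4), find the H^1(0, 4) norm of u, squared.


||u||_{H^1}^2 = 11155640/21

The H^1 norm (squared) on an interval (0, L) is
  ||u||_{H^1}^2 = ∫_0^L u(x)^2 dx + ∫_0^L u'(x)^2 dx.
Compute u'(x) = -12*x**3 + 3*x**2 - 2*x - 1.
Then u(x)^2 = 9*x**8 - 6*x**7 + 7*x**6 + 4*x**5 - 7*x**4 + 4*x**3 - x**2 - 2*x + 1 and u'(x)^2 = 144*x**6 - 72*x**5 + 57*x**4 + 12*x**3 - 2*x**2 + 4*x + 1.
Integrate each monomial from 0 to 4 using ∫_0^4 c·x^n dx = c·4^(n+1)/(n+1):
  ∫_0^4 u(x)^2 dx = ∫_0^4 (9*x^8 - 6*x^7 + 7*x^6 + 4*x^5 - 7*x^4 + 4*x^3 - x^2 - 2*x + 1) dx. Term by term:
    ∫_0^4 9*x^8 dx = 262144;  ∫_0^4 -6*x^7 dx = -49152;  ∫_0^4 7*x^6 dx = 16384;
    ∫_0^4 4*x^5 dx = 8192/3;  ∫_0^4 -7*x^4 dx = -7168/5;  ∫_0^4 4*x^3 dx = 256;
    ∫_0^4 -x^2 dx = -64/3;  ∫_0^4 -2*x dx = -16;  ∫_0^4 1 dx = 4.
  Sum: 262144 − 49152 + 16384 + 8192/3 − 7168/5 + 256 − 64/3 − 16 + 4 = 3463436/15.
  ∫_0^4 u'(x)^2 dx = ∫_0^4 (144*x^6 - 72*x^5 + 57*x^4 + 12*x^3 - 2*x^2 + 4*x + 1) dx. Term by term:
    ∫_0^4 144*x^6 dx = 2359296/7;  ∫_0^4 -72*x^5 dx = -49152;  ∫_0^4 57*x^4 dx = 58368/5;
    ∫_0^4 12*x^3 dx = 768;  ∫_0^4 -2*x^2 dx = -128/3;  ∫_0^4 4*x dx = 32;
    ∫_0^4 1 dx = 4.
  Sum: 2359296/7 − 49152 + 58368/5 + 768 − 128/3 + 32 + 4 = 31534148/105.
Adding: ||u||_{H^1}^2 = 3463436/15 + 31534148/105 = 11155640/21.


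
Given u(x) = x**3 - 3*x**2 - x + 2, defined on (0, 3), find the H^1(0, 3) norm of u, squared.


||u||_{H^1}^2 = 3957/70

The H^1 norm (squared) on an interval (0, L) is
  ||u||_{H^1}^2 = ∫_0^L u(x)^2 dx + ∫_0^L u'(x)^2 dx.
Compute u'(x) = 3*x**2 - 6*x - 1.
Then u(x)^2 = x**6 - 6*x**5 + 7*x**4 + 10*x**3 - 11*x**2 - 4*x + 4 and u'(x)^2 = 9*x**4 - 36*x**3 + 30*x**2 + 12*x + 1.
Integrate each monomial from 0 to 3 using ∫_0^3 c·x^n dx = c·3^(n+1)/(n+1):
  ∫_0^3 u(x)^2 dx = ∫_0^3 (x^6 - 6*x^5 + 7*x^4 + 10*x^3 - 11*x^2 - 4*x + 4) dx. Term by term:
    ∫_0^3 x^6 dx = 2187/7;  ∫_0^3 -6*x^5 dx = -729;  ∫_0^3 7*x^4 dx = 1701/5;
    ∫_0^3 10*x^3 dx = 405/2;  ∫_0^3 -11*x^2 dx = -99;  ∫_0^3 -4*x dx = -18;
    ∫_0^3 4 dx = 12.
  Sum: 2187/7 − 729 + 1701/5 + 405/2 − 99 − 18 + 12 = 1479/70.
  ∫_0^3 u'(x)^2 dx = ∫_0^3 (9*x^4 - 36*x^3 + 30*x^2 + 12*x + 1) dx. Term by term:
    ∫_0^3 9*x^4 dx = 2187/5;  ∫_0^3 -36*x^3 dx = -729;  ∫_0^3 30*x^2 dx = 270;
    ∫_0^3 12*x dx = 54;  ∫_0^3 1 dx = 3.
  Sum: 2187/5 − 729 + 270 + 54 + 3 = 177/5.
Adding: ||u||_{H^1}^2 = 1479/70 + 177/5 = 3957/70.


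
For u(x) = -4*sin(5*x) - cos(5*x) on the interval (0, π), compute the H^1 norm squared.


||u||_{H^1(0,π)}^2 = 221*π

u'(x) = 5*sin(5*x) - 20*cos(5*x).
Expand u² and (u')² and integrate term by term on (0, π), using: for integers n ≥ 1, ∫_0^π sin²(nx) dx = ∫_0^π cos²(nx) dx = π/2; for n ≠ n', ∫_0^π sin(nx)sin(n'x) dx = ∫_0^π cos(nx)cos(n'x) dx = 0; and by product-to-sum, ∫_0^π sin(nx)cos(n'x) dx = ½∫_0^π [sin((n+n')x) + sin((n−n')x)] dx, which is 0 when n+n' is even and 2n/(n²−n'²) when n+n' is odd (it need not vanish on (0, π)).
  u² squared terms: (-1)²·∫cos(5x)² dx = 1·π/2 = π/2;  (-4)²·∫sin(5x)² dx = 16·π/2 = 8*π.
  u² cross terms: 2·(-1)·(-4)·∫cos(5x)·sin(5x) dx = 8·(0) = 0.
  So ∫_0^π u² dx = π/2 + 8*π + 0 = 17*π/2.
  (u')² squared terms: (-20)²·∫cos(5x)² dx = 400·π/2 = 200*π;  (5)²·∫sin(5x)² dx = 25·π/2 = 25*π/2.
  (u')² cross terms: 2·(-20)·(5)·∫cos(5x)·sin(5x) dx = -200·(0) = 0.
  So ∫_0^π (u')² dx = 200*π + 25*π/2 + 0 = 425*π/2.
||u||_{H^1}^2 = (17*π/2) + (425*π/2) = 221*π.


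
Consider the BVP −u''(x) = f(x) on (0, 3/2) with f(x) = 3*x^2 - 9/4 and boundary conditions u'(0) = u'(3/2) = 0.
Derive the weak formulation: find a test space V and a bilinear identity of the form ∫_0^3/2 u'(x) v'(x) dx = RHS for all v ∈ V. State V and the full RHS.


V = H^1(0, 3/2) (no boundary constraint on v; u is determined up to an additive constant); weak form: ∫_0^3/2 u'v' dx = ∫_0^3/2 (3*x^2 - 9/4) v dx for all v ∈ V.

Multiply both sides by a test function v and integrate from 0 to 3/2:
  ∫_0^3/2 −u''(x) v(x) dx = ∫_0^3/2 f(x) v(x) dx.
Integrate the LHS by parts once:
  ∫_0^3/2 −u'' v dx = −[u'(x) v(x)]_0^3/2 + ∫_0^3/2 u'(x) v'(x) dx.
Thus ∫_0^3/2 u'(x) v'(x) dx = ∫_0^3/2 f(x) v(x) dx + [u'(x) v(x)]_0^3/2.
Choose V so that boundary terms are either known or forced to vanish.
u has homogeneous Neumann: u'(0) = u'(3/2) = 0. So [u' v]_0^3/2 = 0·v(3/2) − 0·v(0) = 0 for any v; take V = H^1(0, 3/2).
Weak formulation: find u (satisfying any essential BC) such that ∫_0^3/2 u'(x) v'(x) dx = ∫_0^3/2 f v dx for all v ∈ V (homogeneous Neumann, so boundary terms vanish).
Substituting f(x) = 3*x^2 - 9/4, the right-hand side is ∫_0^3/2 (3*x^2 - 9/4) v dx.
Compatibility check (pure Neumann): taking v ≡ 1 ∈ V gives 0 = ∫_0^3/2 f dx + (0) − (0), i.e. ∫_0^3/2 f dx must equal u'(0) − u'(3/2) = 0. Indeed ∫_0^3/2 (3*x^2 - 9/4) dx = 0, so the data are compatible. The solution is then unique only up to an additive constant (fix it e.g. by requiring ∫_0^3/2 u dx = 0).


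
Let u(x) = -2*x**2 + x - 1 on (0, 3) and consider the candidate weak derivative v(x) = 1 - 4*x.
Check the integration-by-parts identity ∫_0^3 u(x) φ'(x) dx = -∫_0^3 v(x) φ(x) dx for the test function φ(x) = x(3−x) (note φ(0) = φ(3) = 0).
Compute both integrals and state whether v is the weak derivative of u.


LHS = 45/2, RHS = 45/2. Yes, v = u' weakly.

u(x) = -2*x**2 + x - 1, classical derivative u'(x) = 1 - 4*x.
φ(x) = x(3−x), so φ'(x) = 3 - 2*x.
Note φ(0) = φ(3) = 0, so the boundary term u·φ vanishes.
LHS = ∫_0^3 u(x) φ'(x) dx = ∫_0^3 (4*x^3 - 8*x^2 + 5*x - 3) dx. Term by term:
  ∫_0^3 4*x^3 dx = 81;  ∫_0^3 -8*x^2 dx = -72;  ∫_0^3 5*x dx = 45/2;
  ∫_0^3 -3 dx = -9.
Sum: 81 − 72 + 45/2 − 9 = 45/2.
So LHS = 45/2.
∫_0^3 v(x) φ(x) dx = ∫_0^3 (4*x^3 - 13*x^2 + 3*x) dx. Term by term:
  ∫_0^3 4*x^3 dx = 81;  ∫_0^3 -13*x^2 dx = -117;  ∫_0^3 3*x dx = 27/2.
Sum: 81 − 117 + 27/2 = -45/2.
So RHS = -∫_0^3 v(x) φ(x) dx = 45/2.
LHS = RHS, so the identity holds for this test φ.
Moreover u is smooth here and v(x) = u'(x) = 1 - 4*x pointwise, so the identity holds for every test function. Hence v is the weak derivative of u.


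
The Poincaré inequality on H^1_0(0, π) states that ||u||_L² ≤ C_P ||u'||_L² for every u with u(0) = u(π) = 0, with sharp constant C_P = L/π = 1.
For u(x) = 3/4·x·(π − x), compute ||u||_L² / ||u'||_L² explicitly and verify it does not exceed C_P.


||u||_L² / ||u'||_L² = sqrt(10)*π/10 < C_P = 1.

u(x) = 3/4·x·(π − x), so u'(x) = -3*x/2 + 3*π/4.
u(x) = 3/4·x·(π − x) vanishes at x = 0 and x = π, so u ∈ H^1_0(0, π). Differentiate via the product rule and integrate the resulting polynomials term by term.
  ∫_0^π u² dx = ∫_0^π (9*x^4/16 - 9*π*x^3/8 + 9*π^2*x^2/16) dx. Term by term:
    ∫_0^π 9*x^4/16 dx = 9*π^5/80;  ∫_0^π -9*π*x^3/8 dx = -9*π^5/32;  ∫_0^π 9*π^2*x^2/16 dx = 3*π^5/16.
  Sum: 9*π^5/80 − 9*π^5/32 + 3*π^5/16 = 3*π^5/160.
  ∫_0^π (u')² dx = ∫_0^π (9*x^2/4 - 9*π*x/4 + 9*π^2/16) dx. Term by term:
    ∫_0^π 9*x^2/4 dx = 3*π^3/4;  ∫_0^π -9*π*x/4 dx = -9*π^3/8;  ∫_0^π 9*π^2/16 dx = 9*π^3/16.
  Sum: 3*π^3/4 − 9*π^3/8 + 9*π^3/16 = 3*π^3/16.
∫_0^π u² dx = 3*π^5/160, so ||u||_L² = sqrt(30)*π^(5/2)/40.
∫_0^π (u')² dx = 3*π^3/16, so ||u'||_L² = sqrt(3)*π^(3/2)/4.
Ratio ||u||_L² / ||u'||_L² = sqrt(10)*π/10.
Sharp Poincaré constant on H^1_0(0, π) is C_P = L/π = 1, achieved by sin(x).
A polynomial bump cannot attain the sharp Poincaré constant (only the first sine eigenfunction does), so the ratio is strictly less than C_P, consistent with ||u||_L² ≤ C_P ||u'||_L².


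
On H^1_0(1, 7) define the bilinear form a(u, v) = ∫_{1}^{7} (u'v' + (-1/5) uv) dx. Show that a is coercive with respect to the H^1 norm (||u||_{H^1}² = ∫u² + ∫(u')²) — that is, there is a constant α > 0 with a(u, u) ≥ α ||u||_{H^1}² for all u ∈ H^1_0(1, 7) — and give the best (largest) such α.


α = (-36/5 + π^2)/(π^2 + 36)

Coercivity of a(·,·) on H^1_0(1, 7) means a(u, u) ≥ α ||u||_{H^1}² for every u ∈ H^1_0.
The interval has length L = 6, and Poincaré/coercivity depend only on L. Here a(u, u) = ∫(u')² + (-1/5)·∫u².
Here c = -1/5 < 0 with |c| < (π/L)² = π^2/36, so coercivity still holds. The condition a(u,u) ≥ α||u||_{H^1}² reads (1−α)∫(u')² ≥ (α−c)∫u². Any admissible α is ≤ 1 (rapidly oscillating u have ∫u²/∫(u')² → 0), and α = 1 would force 0 ≥ (1−c)∫u², impossible since c < 1; so 1−α > 0. By the sharp Poincaré inequality on H^1_0 of an interval of length L, ∫(u')² ≥ (π/L)²∫u² with equality for the first sine mode sin(π(x−x₀)/L) (x₀ the left endpoint), so the inequality holds for all u iff (1−α)(π/L)² ≥ α − c, i.e. α ≤ ((π/L)² + c)/((π/L)² + 1) = (1 + c(L/π)²)/(1 + (L/π)²). (Direct route, valid since c ≤ 0: Poincaré gives c∫u² ≥ c(L/π)²∫(u')², so a(u,u) ≥ (1 + c(L/π)²)∫(u')², while ||u||_{H^1}² ≤ (1 + (L/π)²)∫(u')²; dividing yields the same α.) With (π/L)² = π^2/36 and c = -1/5, the largest admissible constant is α = ((π/L)² + c)/((π/L)² + 1).
Simplifying, α = (-36/5 + π^2)/(π^2 + 36).


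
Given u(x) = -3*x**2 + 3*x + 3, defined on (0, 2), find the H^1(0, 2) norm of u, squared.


||u||_{H^1}^2 = 288/5

The H^1 norm (squared) on an interval (0, L) is
  ||u||_{H^1}^2 = ∫_0^L u(x)^2 dx + ∫_0^L u'(x)^2 dx.
Compute u'(x) = 3 - 6*x.
Then u(x)^2 = 9*x**4 - 18*x**3 - 9*x**2 + 18*x + 9 and u'(x)^2 = 36*x**2 - 36*x + 9.
Integrate each monomial from 0 to 2 using ∫_0^2 c·x^n dx = c·2^(n+1)/(n+1):
  ∫_0^2 u(x)^2 dx = ∫_0^2 (9*x^4 - 18*x^3 - 9*x^2 + 18*x + 9) dx. Term by term:
    ∫_0^2 9*x^4 dx = 288/5;  ∫_0^2 -18*x^3 dx = -72;  ∫_0^2 -9*x^2 dx = -24;
    ∫_0^2 18*x dx = 36;  ∫_0^2 9 dx = 18.
  Sum: 288/5 − 72 − 24 + 36 + 18 = 78/5.
  ∫_0^2 u'(x)^2 dx = ∫_0^2 (36*x^2 - 36*x + 9) dx. Term by term:
    ∫_0^2 36*x^2 dx = 96;  ∫_0^2 -36*x dx = -72;  ∫_0^2 9 dx = 18.
  Sum: 96 − 72 + 18 = 42.
Adding: ||u||_{H^1}^2 = 78/5 + 42 = 288/5.


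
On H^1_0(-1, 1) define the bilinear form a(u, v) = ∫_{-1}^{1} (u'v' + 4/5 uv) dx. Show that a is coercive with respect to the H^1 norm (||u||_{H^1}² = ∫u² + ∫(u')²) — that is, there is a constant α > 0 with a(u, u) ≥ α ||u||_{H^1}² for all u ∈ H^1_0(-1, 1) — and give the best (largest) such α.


α = (16/5 + π^2)/(4 + π^2)

Coercivity of a(·,·) on H^1_0(-1, 1) means a(u, u) ≥ α ||u||_{H^1}² for every u ∈ H^1_0.
The interval has length L = 2, and Poincaré/coercivity depend only on L. Here a(u, u) = ∫(u')² + (4/5)·∫u².
Here 0 < c = 4/5 < 1. The condition a(u,u) ≥ α||u||_{H^1}² reads (1−α)∫(u')² ≥ (α−c)∫u². Any admissible α is ≤ 1 (rapidly oscillating u have ∫u²/∫(u')² → 0), and α = 1 would force 0 ≥ (1−c)∫u², impossible since c < 1; so 1−α > 0. By the sharp Poincaré inequality on H^1_0 of an interval of length L, ∫(u')² ≥ (π/L)²∫u² with equality for the first sine mode sin(π(x−x₀)/L) (x₀ the left endpoint), so the inequality holds for all u iff (1−α)(π/L)² ≥ α − c, i.e. α ≤ ((π/L)² + c)/((π/L)² + 1) = (1 + c(L/π)²)/(1 + (L/π)²). With (π/L)² = π^2/4 and c = 4/5, the largest admissible constant is α = ((π/L)² + c)/((π/L)² + 1).
Simplifying, α = (16/5 + π^2)/(4 + π^2).


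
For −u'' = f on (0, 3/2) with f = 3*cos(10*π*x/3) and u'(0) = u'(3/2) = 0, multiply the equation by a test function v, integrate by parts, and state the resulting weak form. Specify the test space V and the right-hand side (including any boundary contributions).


V = H^1(0, 3/2) (no boundary constraint on v; u is determined up to an additive constant); weak form: ∫_0^3/2 u'v' dx = ∫_0^3/2 (3*cos(10*π*x/3)) v dx for all v ∈ V.

Multiply both sides by a test function v and integrate from 0 to 3/2:
  ∫_0^3/2 −u''(x) v(x) dx = ∫_0^3/2 f(x) v(x) dx.
Integrate the LHS by parts once:
  ∫_0^3/2 −u'' v dx = −[u'(x) v(x)]_0^3/2 + ∫_0^3/2 u'(x) v'(x) dx.
Thus ∫_0^3/2 u'(x) v'(x) dx = ∫_0^3/2 f(x) v(x) dx + [u'(x) v(x)]_0^3/2.
Choose V so that boundary terms are either known or forced to vanish.
u has homogeneous Neumann: u'(0) = u'(3/2) = 0. So [u' v]_0^3/2 = 0·v(3/2) − 0·v(0) = 0 for any v; take V = H^1(0, 3/2).
Weak formulation: find u (satisfying any essential BC) such that ∫_0^3/2 u'(x) v'(x) dx = ∫_0^3/2 f v dx for all v ∈ V (homogeneous Neumann, so boundary terms vanish).
Substituting f(x) = 3*cos(10*π*x/3), the right-hand side is ∫_0^3/2 (3*cos(10*π*x/3)) v dx.
Compatibility check (pure Neumann): taking v ≡ 1 ∈ V gives 0 = ∫_0^3/2 f dx + (0) − (0), i.e. ∫_0^3/2 f dx must equal u'(0) − u'(3/2) = 0. Indeed ∫_0^3/2 (3*cos(10*π*x/3)) dx = 0, so the data are compatible. The solution is then unique only up to an additive constant (fix it e.g. by requiring ∫_0^3/2 u dx = 0).


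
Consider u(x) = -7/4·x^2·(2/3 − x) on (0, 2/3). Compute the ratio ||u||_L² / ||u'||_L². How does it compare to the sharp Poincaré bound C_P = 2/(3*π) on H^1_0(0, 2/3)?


||u||_L² / ||u'||_L² = sqrt(14)/21 < C_P = 2/(3*π).

u(x) = -7/4·x^2·(2/3 − x), so u'(x) = 7*x*(9*x - 4)/12.
u(x) = -7/4·x^2·(2/3 − x) vanishes at x = 0 and x = 2/3, so u ∈ H^1_0(0, 2/3). Differentiate via the product rule and integrate the resulting polynomials term by term.
  ∫_0^2/3 u² dx = ∫_0^2/3 (49*x^6/16 - 49*x^5/12 + 49*x^4/36) dx. Term by term:
    ∫_0^2/3 49*x^6/16 dx = 56/2187;  ∫_0^2/3 -49*x^5/12 dx = -392/6561;  ∫_0^2/3 49*x^4/36 dx = 392/10935.
  Sum: 56/2187 − 392/6561 + 392/10935 = 56/32805.
  ∫_0^2/3 (u')² dx = ∫_0^2/3 (441*x^4/16 - 49*x^3/2 + 49*x^2/9) dx. Term by term:
    ∫_0^2/3 441*x^4/16 dx = 98/135;  ∫_0^2/3 -49*x^3/2 dx = -98/81;  ∫_0^2/3 49*x^2/9 dx = 392/729.
  Sum: 98/135 − 98/81 + 392/729 = 196/3645.
∫_0^2/3 u² dx = 56/32805, so ||u||_L² = 2*sqrt(70)/405.
∫_0^2/3 (u')² dx = 196/3645, so ||u'||_L² = 14*sqrt(5)/135.
Ratio ||u||_L² / ||u'||_L² = sqrt(14)/21.
Sharp Poincaré constant on H^1_0(0, 2/3) is C_P = L/π = 2/(3*π), achieved by sin(3*π/2·x).
A polynomial bump cannot attain the sharp Poincaré constant (only the first sine eigenfunction does), so the ratio is strictly less than C_P, consistent with ||u||_L² ≤ C_P ||u'||_L².


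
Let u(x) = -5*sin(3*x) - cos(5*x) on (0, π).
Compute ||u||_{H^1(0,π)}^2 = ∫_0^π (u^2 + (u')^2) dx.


||u||_{H^1(0,π)}^2 = 138*π

u'(x) = 5*sin(5*x) - 15*cos(3*x).
Expand u² and (u')² and integrate term by term on (0, π), using: for integers n ≥ 1, ∫_0^π sin²(nx) dx = ∫_0^π cos²(nx) dx = π/2; for n ≠ n', ∫_0^π sin(nx)sin(n'x) dx = ∫_0^π cos(nx)cos(n'x) dx = 0; and by product-to-sum, ∫_0^π sin(nx)cos(n'x) dx = ½∫_0^π [sin((n+n')x) + sin((n−n')x)] dx, which is 0 when n+n' is even and 2n/(n²−n'²) when n+n' is odd (it need not vanish on (0, π)).
  u² squared terms: (-1)²·∫cos(5x)² dx = 1·π/2 = π/2;  (-5)²·∫sin(3x)² dx = 25·π/2 = 25*π/2.
  u² cross terms: 2·(-1)·(-5)·∫cos(5x)·sin(3x) dx = 10·(0) = 0.
  So ∫_0^π u² dx = π/2 + 25*π/2 + 0 = 13*π.
  (u')² squared terms: (-15)²·∫cos(3x)² dx = 225·π/2 = 225*π/2;  (5)²·∫sin(5x)² dx = 25·π/2 = 25*π/2.
  (u')² cross terms: 2·(-15)·(5)·∫cos(3x)·sin(5x) dx = -150·(0) = 0.
  So ∫_0^π (u')² dx = 225*π/2 + 25*π/2 + 0 = 125*π.
||u||_{H^1}^2 = (13*π) + (125*π) = 138*π.
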